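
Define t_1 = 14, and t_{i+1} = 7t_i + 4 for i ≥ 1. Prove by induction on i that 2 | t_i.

Base case: t_1 = 14 = 2·7, so 2 | t_1.
Assume 2 | t_r, so t_r = 2s for some integer s.
Then t_{r+1} = 7t_r + 4 = 7·(2s) + 4 = 2(7s + 2), so 2 | t_{r+1}.
This completes the inductive step, so 2 | t_i for all i ≥ 1.

2 | t_i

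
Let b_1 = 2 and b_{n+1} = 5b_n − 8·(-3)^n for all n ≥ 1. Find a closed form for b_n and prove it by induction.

Claim: b_n = 5^n + (-3)^n.

Base case: b_1 = 2, and 5^1 + (-3)^1 = 5 − 3 = 2.
Assume b_j = 5^j + (-3)^j for some j ≥ 1.
Then b_{j+1} = 5b_j − 8·(-3)^j = 5·(5^j + (-3)^j) − 8·(-3)^j = 5^{j+1} + 5·(-3)^j − 8·(-3)^j = 5^{j+1} − 3·(-3)^j = 5^{j+1} + (-3)^{j+1}.
Hence b_n = 5^n + (-3)^n for every n ≥ 1, by induction.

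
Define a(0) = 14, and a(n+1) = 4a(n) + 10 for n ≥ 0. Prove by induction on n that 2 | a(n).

Base case: a(0) = 14 = 2·7, so 2 | a(0).
Assume 2 | a(m), so a(m) = 2t for some integer t.
Then a(m+1) = 4a(m) + 10 = 4·(2t) + 10 = 2(4t + 5), so 2 | a(m+1).
So the property holds for m+1, and by induction 2 | a(n) for all n ≥ 0.

2 | a(n)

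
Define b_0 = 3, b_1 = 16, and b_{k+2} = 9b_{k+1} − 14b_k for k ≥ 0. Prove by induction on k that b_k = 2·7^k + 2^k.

Base cases: b_0 = 3 and 2·7^0 + 2^0 = 3; b_1 = 16 and 2·7^1 + 2^1 = 16.
Assume b_j = 2·7^j + 2^j for all 0 ≤ j ≤ m, where m ≥ 1.
Then b_{m+1} = 9b_m − 14b_{m−1} = 9·(2·7^m + 2^m) − 14·(2·7^{m−1} + 2^{m−1}) = 2·(9·7 − 14)7^{m−1} + (9·2 − 14)2^{m−1} = 98·7^{m−1} + 4·2^{m−1} = 2·7^{m+1} + 2^{m+1}.
By strong induction, b_k = 2·7^k + 2^k for all k ≥ 0.

b_k = 2·7^k + 2^k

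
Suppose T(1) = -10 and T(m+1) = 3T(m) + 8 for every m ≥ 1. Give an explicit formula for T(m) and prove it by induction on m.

Claim: T(m) = -2·3^m − 4.

Base case: T(1) = -10, and -2·3^1 − 4 = -6 − 4 = -10.
Assume T(j) = -2·3^j − 4 for some j ≥ 1.
Then T(j+1) = 3T(j) + 8 = 3·(-2·3^j − 4) + 8 = -6·3^j − 12 + 8 = -2·3^{j+1} − 4.
Hence T(m) = -2·3^m − 4 for every m ≥ 1, by induction.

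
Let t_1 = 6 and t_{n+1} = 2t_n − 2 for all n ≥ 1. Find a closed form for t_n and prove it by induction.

Claim: t_n = 2^{n+1} + 2.

Base case: t_1 = 6, and 2^{1+1} + 2 = 4 + 2 = 6.
Assume t_j = 2^{j+1} + 2 for some j ≥ 1.
Then t_{j+1} = 2t_j − 2 = 2·(2^{j+1} + 2) − 2 = 2^{j+2} + 4 − 2 = 2^{j+2} + 2.
So the formula holds for j+1, and by induction t_n = 2^{n+1} + 2 for all n ≥ 1.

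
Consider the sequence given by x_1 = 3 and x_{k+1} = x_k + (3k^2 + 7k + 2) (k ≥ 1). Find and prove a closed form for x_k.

Claim: x_k = k^3 + 2k^2 − k + 1.

Base case: x_1 = 3, and 1^3 + 2·1^2 − 1 + 1 = 3.
Assume x_m = m^3 + 2m^2 − m + 1.
Then x_{m+1} = x_m + (3m^2 + 7m + 2) = (m^3 + 2m^2 − m + 1) + (3m^2 + 7m + 2) = m^3 + 5m^2 + 6m + 3,
and (m+1)^3 + 2·(m+1)^2 − (m+1) + 1 = m^3 + 5m^2 + 6m + 3.
By induction, x_k = k^3 + 2k^2 − k + 1 for all k ≥ 1.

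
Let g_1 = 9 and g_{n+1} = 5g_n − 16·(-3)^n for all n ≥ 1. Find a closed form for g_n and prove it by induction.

Claim: g_n = 3·5^n + 2·(-3)^n.

Base case: g_1 = 9, and 3·5^1 + 2·(-3)^1 = 15 − 6 = 9.
Assume g_r = 3·5^r + 2·(-3)^r for some r ≥ 1.
Then g_{r+1} = 5g_r − 16·(-3)^r = 5·(3·5^r + 2·(-3)^r) − 16·(-3)^r = 3·5^{r+1} + 10·(-3)^r − 16·(-3)^r = 3·5^{r+1} − 6·(-3)^r = 3·5^{r+1} + 2·(-3)^{r+1}.
This completes the inductive step, so g_n = 3·5^n + 2·(-3)^n for all n ≥ 1.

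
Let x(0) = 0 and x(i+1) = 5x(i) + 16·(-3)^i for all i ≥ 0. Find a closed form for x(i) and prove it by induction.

Claim: x(i) = 2·5^i − 2·(-3)^i.

Base case: x(0) = 0, and 2·5^0 − 2·(-3)^0 = 2 − 2 = 0.
Assume x(r) = 2·5^r − 2·(-3)^r for some r ≥ 0.
Then x(r+1) = 5x(r) + 16·(-3)^r = 5·(2·5^r − 2·(-3)^r) + 16·(-3)^r = 2·5^{r+1} − 10·(-3)^r + 16·(-3)^r = 2·5^{r+1} + 6·(-3)^r = 2·5^{r+1} − 2·(-3)^{r+1}.
Hence x(i) = 2·5^i − 2·(-3)^i for every i ≥ 0, by induction.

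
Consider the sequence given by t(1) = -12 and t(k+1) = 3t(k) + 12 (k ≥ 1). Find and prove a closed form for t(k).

Claim: t(k) = -2·3^k − 6.

Base case: t(1) = -12, and -2·3^1 − 6 = -6 − 6 = -12.
Assume t(j) = -2·3^j − 6 for some j ≥ 1.
Then t(j+1) = 3t(j) + 12 = 3·(-2·3^j − 6) + 12 = -6·3^j − 18 + 12 = -2·3^{j+1} − 6.
This completes the inductive step, so t(k) = -2·3^k − 6 for all k ≥ 1.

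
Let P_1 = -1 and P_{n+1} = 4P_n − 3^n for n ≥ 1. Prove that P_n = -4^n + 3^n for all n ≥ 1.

Base case: P_1 = -1, and -4^1 + 3^1 = -4 + 3 = -1.
Assume P_j = -4^j + 3^j for some j ≥ 1.
Then P_{j+1} = 4P_j − 3^j = 4·(-4^j + 3^j) − 3^j = -4^{j+1} + 4·3^j − 3^j = -4^{j+1} + 3·3^j = -4^{j+1} + 3^{j+1}.
This completes the inductive step, so P_n = -4^n + 3^n for all n ≥ 1.

P_n = -4^n + 3^n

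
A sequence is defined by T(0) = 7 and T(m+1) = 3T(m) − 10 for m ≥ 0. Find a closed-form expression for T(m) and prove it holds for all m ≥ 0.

Claim: T(m) = 2·3^m + 5.

Base case: T(0) = 7, and 2·3^0 + 5 = 2 + 5 = 7.
Assume T(r) = 2·3^r + 5 for some r ≥ 0.
Then T(r+1) = 3T(r) − 10 = 3·(2·3^r + 5) − 10 = 6·3^r + 15 − 10 = 2·3^{r+1} + 5.
So the formula holds for r+1, and by induction T(m) = 2·3^m + 5 for all m ≥ 0.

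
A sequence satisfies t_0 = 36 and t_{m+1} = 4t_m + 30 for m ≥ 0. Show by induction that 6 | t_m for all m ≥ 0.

Base case: t_0 = 36 = 6·6, so 6 | t_0.
Assume 6 | t_k, so t_k = 6s for some integer s.
Then t_{k+1} = 4t_k + 30 = 4·(6s) + 30 = 6(4s + 5), so 6 | t_{k+1}.
This completes the inductive step, so 6 | t_m for all m ≥ 0.

6 | t_m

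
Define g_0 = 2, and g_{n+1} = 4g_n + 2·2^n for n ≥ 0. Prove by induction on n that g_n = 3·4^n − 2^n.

Base case: g_0 = 2, and 3·4^0 − 2^0 = 3 − 1 = 2.
Assume g_k = 3·4^k − 2^k for some k ≥ 0.
Then g_{k+1} = 4g_k + 2·2^k = 4·(3·4^k − 2^k) + 2·2^k = 3·4^{k+1} − 4·2^k + 2·2^k = 3·4^{k+1} − 2·2^k = 3·4^{k+1} − 2^{k+1}.
By induction, g_n = 3·4^n − 2^n for all n ≥ 0.

g_n = 3·4^n − 2^n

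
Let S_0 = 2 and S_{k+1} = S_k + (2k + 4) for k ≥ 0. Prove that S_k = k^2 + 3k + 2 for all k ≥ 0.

Base case: S_0 = 2, and 0^2 + 3·0 + 2 = 2.
Assume S_j = j^2 + 3j + 2.
Then S_{j+1} = S_j + (2j + 4) = (j^2 + 3j + 2) + (2j + 4) = j^2 + 5j + 6,
and (j+1)^2 + 3·(j+1) + 2 = j^2 + 5j + 6.
Hence S_k = k^2 + 3k + 2 for every k ≥ 0, by induction.

S_k = k^2 + 3k + 2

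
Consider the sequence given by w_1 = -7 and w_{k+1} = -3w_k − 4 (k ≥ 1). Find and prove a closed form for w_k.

Claim: w_k = 2·(-3)^k − 1.

Base case: w_1 = -7, and 2·(-3)^1 − 1 = -6 − 1 = -7.
Assume w_r = 2·(-3)^r − 1 for some r ≥ 1.
Then w_{r+1} = -3w_r − 4 = -3·(2·(-3)^r − 1) − 4 = -6·(-3)^r + 3 − 4 = 2·(-3)^{r+1} − 1.
By induction, w_k = 2·(-3)^k − 1 for all k ≥ 1.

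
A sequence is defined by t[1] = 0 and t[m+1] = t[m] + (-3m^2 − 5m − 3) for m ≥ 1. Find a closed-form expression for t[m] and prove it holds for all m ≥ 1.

Claim: t[m] = -m^3 − m^2 − m + 3.

Base case: t[1] = 0, and -1^3 − 1^2 − 1 + 3 = 0.
Assume t[r] = -r^3 − r^2 − r + 3.
Then t[r+1] = t[r] + (-3r^2 − 5r − 3) = (-r^3 − r^2 − r + 3) + (-3r^2 − 5r − 3) = -r^3 − 4r^2 − 6r,
and -(r+1)^3 − (r+1)^2 − (r+1) + 3 = -r^3 − 4r^2 − 6r.
Hence t[m] = -m^3 − m^2 − m + 3 for every m ≥ 1, by induction.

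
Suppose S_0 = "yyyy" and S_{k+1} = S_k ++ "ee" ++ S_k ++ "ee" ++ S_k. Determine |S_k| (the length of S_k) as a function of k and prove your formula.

Claim: |S_k| = 6·3^k − 2.

Base case: |S_0| = 4, and 6·3^0 − 2 = 4.
Assume |S_m| = 6·3^m − 2.
Then |S_{m+1}| = 3|S_m| + 4 = 3(6·3^m − 2) + 4 = 6·3^{m+1} − 6 + 4 = 6·3^{m+1} − 2.
By induction, |S_k| = 6·3^k − 2 for all k ≥ 0.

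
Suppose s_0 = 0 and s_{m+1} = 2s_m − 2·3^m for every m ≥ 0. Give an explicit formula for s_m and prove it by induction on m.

Claim: s_m = 2·2^m − 2·3^m.

Base case: s_0 = 0, and 2·2^0 − 2·3^0 = 2 − 2 = 0.
Assume s_j = 2·2^j − 2·3^j for some j ≥ 0.
Then s_{j+1} = 2s_j − 2·3^j = 2·(2·2^j − 2·3^j) − 2·3^j = 2·2^{j+1} − 4·3^j − 2·3^j = 2·2^{j+1} − 6·3^j = 2·2^{j+1} − 2·3^{j+1}.
So the formula holds for j+1, and by induction s_m = 2·2^m − 2·3^m for all m ≥ 0.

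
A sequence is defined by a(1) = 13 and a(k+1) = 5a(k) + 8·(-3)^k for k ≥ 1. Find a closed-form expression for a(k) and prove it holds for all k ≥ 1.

Claim: a(k) = 2·5^k − (-3)^k.

Base case: a(1) = 13, and 2·5^1 − (-3)^1 = 10 + 3 = 13.
Assume a(m) = 2·5^m − (-3)^m for some m ≥ 1.
Then a(m+1) = 5a(m) + 8·(-3)^m = 5·(2·5^m − (-3)^m) + 8·(-3)^m = 2·5^{m+1} − 5·(-3)^m + 8·(-3)^m = 2·5^{m+1} + 3·(-3)^m = 2·5^{m+1} − (-3)^{m+1}.
This completes the inductive step, so a(k) = 2·5^k − (-3)^k for all k ≥ 1.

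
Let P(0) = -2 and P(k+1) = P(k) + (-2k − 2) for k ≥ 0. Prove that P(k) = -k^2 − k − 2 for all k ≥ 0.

Base case: P(0) = -2, and -0^2 − 0 − 2 = -2.
Assume P(m) = -m^2 − m − 2.
Then P(m+1) = P(m) + (-2m − 2) = (-m^2 − m − 2) + (-2m − 2) = -m^2 − 3m − 4,
and -(m+1)^2 − (m+1) − 2 = -m^2 − 3m − 4.
Hence P(k) = -k^2 − k − 2 for every k ≥ 0, by induction.

P(k) = -k^2 − k − 2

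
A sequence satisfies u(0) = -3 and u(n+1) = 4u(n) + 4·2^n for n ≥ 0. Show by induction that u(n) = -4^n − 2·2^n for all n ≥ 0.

Base case: u(0) = -3, and -4^0 − 2·2^0 = -1 − 2 = -3.
Assume u(m) = -4^m − 2·2^m for some m ≥ 0.
Then u(m+1) = 4u(m) + 4·2^m = 4·(-4^m − 2·2^m) + 4·2^m = -4^{m+1} − 8·2^m + 4·2^m = -4^{m+1} − 4·2^m = -4^{m+1} − 2·2^{m+1}.
By induction, u(n) = -4^n − 2·2^n for all n ≥ 0.

u(n) = -4^n − 2·2^n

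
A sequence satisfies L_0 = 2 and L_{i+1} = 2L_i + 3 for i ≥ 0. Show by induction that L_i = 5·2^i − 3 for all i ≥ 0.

Base case: L_0 = 2, and 5·2^0 − 3 = 5 − 3 = 2.
Assume L_m = 5·2^m − 3 for some m ≥ 0.
Then L_{m+1} = 2L_m + 3 = 2·(5·2^m − 3) + 3 = 10·2^m − 6 + 3 = 5·2^{m+1} − 3.
This completes the inductive step, so L_i = 5·2^i − 3 for all i ≥ 0.

L_i = 5·2^i − 3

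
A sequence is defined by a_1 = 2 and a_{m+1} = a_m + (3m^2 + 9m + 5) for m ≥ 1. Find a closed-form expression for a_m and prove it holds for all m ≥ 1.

Claim: a_m = m^3 + 3m^2 + m − 3.

Base case: a_1 = 2, and 1^3 + 3·1^2 + 1 − 3 = 2.
Assume a_k = k^3 + 3k^2 + k − 3.
Then a_{k+1} = a_k + (3k^2 + 9k + 5) = (k^3 + 3k^2 + k − 3) + (3k^2 + 9k + 5) = k^3 + 6k^2 + 10k + 2,
and (k+1)^3 + 3·(k+1)^2 + (k+1) − 3 = k^3 + 6k^2 + 10k + 2.
This completes the inductive step, so a_m = m^3 + 3m^2 + m − 3 for all m ≥ 1.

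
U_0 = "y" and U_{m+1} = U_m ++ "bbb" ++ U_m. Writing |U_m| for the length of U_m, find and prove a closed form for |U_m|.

Claim: |U_m| = 2^{m+2} − 3.

Base case: |U_0| = 1, and 2^{0+2} − 3 = 1.
Assume |U_j| = 2^{j+2} − 3.
Then |U_{j+1}| = |U_j| + 3 + |U_j| = 2|U_j| + 3 = 2(2^{j+2} − 3) + 3 = 2^{j+3} − 6 + 3 = 2^{j+3} − 3.
By induction, |U_m| = 2^{m+2} − 3 for all m ≥ 0.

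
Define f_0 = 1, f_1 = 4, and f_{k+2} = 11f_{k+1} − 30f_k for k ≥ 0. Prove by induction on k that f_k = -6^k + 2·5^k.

Base cases: f_0 = 1 and -6^0 + 2·5^0 = 1; f_1 = 4 and -6^1 + 2·5^1 = 4.
Assume f_i = -6^i + 2·5^i for all 0 ≤ i ≤ j, where j ≥ 1.
Then f_{j+1} = 11f_j − 30f_{j−1} = 11·(-6^j + 2·5^j) − 30·(-6^{j−1} + 2·5^{j−1}) = -(11·6 − 30)6^{j−1} + 2·(11·5 − 30)5^{j−1} = -36·6^{j−1} + 50·5^{j−1} = -6^{j+1} + 2·5^{j+1}.
Hence f_k = -6^k + 2·5^k for every k ≥ 0, by strong induction.

f_k = -6^k + 2·5^k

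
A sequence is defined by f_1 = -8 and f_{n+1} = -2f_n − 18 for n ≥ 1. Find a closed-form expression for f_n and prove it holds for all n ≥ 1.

Claim: f_n = (-2)^n − 6.

Base case: f_1 = -8, and (-2)^1 − 6 = -2 − 6 = -8.
Assume f_j = (-2)^j − 6 for some j ≥ 1.
Then f_{j+1} = -2f_j − 18 = -2·((-2)^j − 6) − 18 = -2·(-2)^j + 12 − 18 = (-2)^{j+1} − 6.
This completes the inductive step, so f_n = (-2)^n − 6 for all n ≥ 1.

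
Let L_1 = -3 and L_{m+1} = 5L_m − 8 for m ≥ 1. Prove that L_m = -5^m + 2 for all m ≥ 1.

Base case: L_1 = -3, and -5^1 + 2 = -5 + 2 = -3.
Assume L_j = -5^j + 2 for some j ≥ 1.
Then L_{j+1} = 5L_j − 8 = 5·(-5^j + 2) − 8 = -5^{j+1} + 10 − 8 = -5^{j+1} + 2.
Hence L_m = -5^m + 2 for every m ≥ 1, by induction.

L_m = -5^m + 2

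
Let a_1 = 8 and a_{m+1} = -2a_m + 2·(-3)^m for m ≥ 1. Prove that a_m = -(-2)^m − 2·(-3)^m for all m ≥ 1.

Base case: a_1 = 8, and -(-2)^1 − 2·(-3)^1 = 2 + 6 = 8.
Assume a_j = -(-2)^j − 2·(-3)^j for some j ≥ 1.
Then a_{j+1} = -2a_j + 2·(-3)^j = -2·(-(-2)^j − 2·(-3)^j) + 2·(-3)^j = -(-2)^{j+1} + 4·(-3)^j + 2·(-3)^j = -(-2)^{j+1} + 6·(-3)^j = -(-2)^{j+1} − 2·(-3)^{j+1}.
By induction, a_m = -(-2)^m − 2·(-3)^m for all m ≥ 1.

a_m = -(-2)^m − 2·(-3)^m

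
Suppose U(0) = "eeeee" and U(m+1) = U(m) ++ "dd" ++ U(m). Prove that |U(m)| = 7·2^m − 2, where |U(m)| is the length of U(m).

Base case: |U(0)| = 5, and 7·2^0 − 2 = 5.
Assume |U(r)| = 7·2^r − 2.
Then |U(r+1)| = |U(r)| + 2 + |U(r)| = 2|U(r)| + 2 = 2(7·2^r − 2) + 2 = 7·2^{r+1} − 4 + 2 = 7·2^{r+1} − 2.
By induction, |U(m)| = 7·2^m − 2 for all m ≥ 0.

|U(m)| = 7·2^m − 2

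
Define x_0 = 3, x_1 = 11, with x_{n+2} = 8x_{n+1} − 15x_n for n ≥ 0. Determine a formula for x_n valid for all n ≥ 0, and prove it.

Claim: x_n = 2·3^n + 5^n.

Base cases: x_0 = 3 and 2·3^0 + 5^0 = 3; x_1 = 11 and 2·3^1 + 5^1 = 11.
Assume x_i = 2·3^i + 5^i for all 0 ≤ i ≤ j, where j ≥ 1.
Then x_{j+1} = 8x_j − 15x_{j−1} = 8·(2·3^j + 5^j) − 15·(2·3^{j−1} + 5^{j−1}) = 2·(8·3 − 15)3^{j−1} + (8·5 − 15)5^{j−1} = 18·3^{j−1} + 25·5^{j−1} = 2·3^{j+1} + 5^{j+1}.
By strong induction, x_n = 2·3^n + 5^n for all n ≥ 0.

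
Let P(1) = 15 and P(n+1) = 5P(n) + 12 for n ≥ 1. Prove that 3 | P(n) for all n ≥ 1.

Base case: P(1) = 15 = 3·5, so 3 | P(1).
Assume 3 | P(k), so P(k) = 3t for some integer t.
Then P(k+1) = 5P(k) + 12 = 5·(3t) + 12 = 3(5t + 4), so 3 | P(k+1).
Hence 3 | P(n) for every n ≥ 1, by induction.

3 | P(n)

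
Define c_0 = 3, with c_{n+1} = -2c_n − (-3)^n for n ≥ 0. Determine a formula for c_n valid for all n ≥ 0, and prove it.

Claim: c_n = 2·(-2)^n + (-3)^n.

Base case: c_0 = 3, and 2·(-2)^0 + (-3)^0 = 2 + 1 = 3.
Assume c_r = 2·(-2)^r + (-3)^r for some r ≥ 0.
Then c_{r+1} = -2c_r − (-3)^r = -2·(2·(-2)^r + (-3)^r) − (-3)^r = 2·(-2)^{r+1} − 2·(-3)^r − (-3)^r = 2·(-2)^{r+1} − 3·(-3)^r = 2·(-2)^{r+1} + (-3)^{r+1}.
So the formula holds for r+1, and by induction c_n = 2·(-2)^n + (-3)^n for all n ≥ 0.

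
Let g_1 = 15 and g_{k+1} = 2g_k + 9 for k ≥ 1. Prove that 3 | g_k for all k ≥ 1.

Base case: g_1 = 15 = 3·5, so 3 | g_1.
Assume 3 | g_j, so g_j = 3t for some integer t.
Then g_{j+1} = 2g_j + 9 = 2·(3t) + 9 = 3(2t + 3), so 3 | g_{j+1}.
So the property holds for j+1, and by induction 3 | g_k for all k ≥ 1.

3 | g_k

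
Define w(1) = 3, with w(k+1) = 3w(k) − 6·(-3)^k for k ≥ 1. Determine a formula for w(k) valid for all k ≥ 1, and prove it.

Claim: w(k) = 2·3^k + (-3)^k.

Base case: w(1) = 3, and 2·3^1 + (-3)^1 = 6 − 3 = 3.
Assume w(r) = 2·3^r + (-3)^r for some r ≥ 1.
Then w(r+1) = 3w(r) − 6·(-3)^r = 3·(2·3^r + (-3)^r) − 6·(-3)^r = 2·3^{r+1} + 3·(-3)^r − 6·(-3)^r = 2·3^{r+1} − 3·(-3)^r = 2·3^{r+1} + (-3)^{r+1}.
Hence w(k) = 2·3^k + (-3)^k for every k ≥ 1, by induction.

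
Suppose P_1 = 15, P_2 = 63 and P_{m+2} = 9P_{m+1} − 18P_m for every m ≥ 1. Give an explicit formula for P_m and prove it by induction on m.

Claim: P_m = 3·3^m + 6^m.

Base cases: P_1 = 15 and 3·3^1 + 6^1 = 15; P_2 = 63 and 3·3^2 + 6^2 = 63.
Assume P_i = 3·3^i + 6^i for all 1 ≤ i ≤ j, where j ≥ 2.
Then P_{j+1} = 9P_j − 18P_{j−1} = 9·(3·3^j + 6^j) − 18·(3·3^{j−1} + 6^{j−1}) = 3·(9·3 − 18)3^{j−1} + (9·6 − 18)6^{j−1} = 27·3^{j−1} + 36·6^{j−1} = 3·3^{j+1} + 6^{j+1}.
Hence P_m = 3·3^m + 6^m for every m ≥ 1, by strong induction.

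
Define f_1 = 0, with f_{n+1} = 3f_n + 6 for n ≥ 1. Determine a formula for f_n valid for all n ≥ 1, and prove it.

Claim: f_n = 3^n − 3.

Base case: f_1 = 0, and 3^1 − 3 = 3 − 3 = 0.
Assume f_j = 3^j − 3 for some j ≥ 1.
Then f_{j+1} = 3f_j + 6 = 3·(3^j − 3) + 6 = 3^{j+1} − 9 + 6 = 3^{j+1} − 3.
Hence f_n = 3^n − 3 for every n ≥ 1, by induction.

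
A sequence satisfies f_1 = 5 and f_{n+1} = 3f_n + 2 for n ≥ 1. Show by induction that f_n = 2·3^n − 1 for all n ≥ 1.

Base case: f_1 = 5, and 2·3^1 − 1 = 6 − 1 = 5.
Assume f_k = 2·3^k − 1 for some k ≥ 1.
Then f_{k+1} = 3f_k + 2 = 3·(2·3^k − 1) + 2 = 6·3^k − 3 + 2 = 2·3^{k+1} − 1.
Hence f_n = 2·3^n − 1 for every n ≥ 1, by induction.

f_n = 2·3^n − 1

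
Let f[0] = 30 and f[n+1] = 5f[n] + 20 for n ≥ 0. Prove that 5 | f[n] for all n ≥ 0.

Base case: f[0] = 30 = 5·6, so 5 | f[0].
Assume 5 | f[k], so f[k] = 5t for some integer t.
Then f[k+1] = 5f[k] + 20 = 5·(5t) + 20 = 5(5t + 4), so 5 | f[k+1].
So the property holds for k+1, and by induction 5 | f[n] for all n ≥ 0.

5 | f[n]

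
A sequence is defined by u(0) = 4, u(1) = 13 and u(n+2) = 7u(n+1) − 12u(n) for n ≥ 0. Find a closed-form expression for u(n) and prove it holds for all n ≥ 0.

Claim: u(n) = 3·3^n + 4^n.

Base cases: u(0) = 4 and 3·3^0 + 4^0 = 4; u(1) = 13 and 3·3^1 + 4^1 = 13.
Assume u(j) = 3·3^j + 4^j for all 0 ≤ j ≤ k, where k ≥ 1.
Then u(k+1) = 7u(k) − 12u(k−1) = 7·(3·3^k + 4^k) − 12·(3·3^{k−1} + 4^{k−1}) = 3·(7·3 − 12)3^{k−1} + (7·4 − 12)4^{k−1} = 27·3^{k−1} + 16·4^{k−1} = 3·3^{k+1} + 4^{k+1}.
So the formula holds for k+1, and by strong induction u(n) = 3·3^n + 4^n for all n ≥ 0.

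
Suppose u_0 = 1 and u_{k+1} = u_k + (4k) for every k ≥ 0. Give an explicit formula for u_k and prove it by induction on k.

Claim: u_k = 2k^2 − 2k + 1.

Base case: u_0 = 1, and 2·0^2 − 2·0 + 1 = 1.
Assume u_r = 2r^2 − 2r + 1.
Then u_{r+1} = u_r + (4r) = (2r^2 − 2r + 1) + (4r) = 2r^2 + 2r + 1,
and 2·(r+1)^2 − 2·(r+1) + 1 = 2r^2 + 2r + 1.
By induction, u_k = 2k^2 − 2k + 1 for all k ≥ 0.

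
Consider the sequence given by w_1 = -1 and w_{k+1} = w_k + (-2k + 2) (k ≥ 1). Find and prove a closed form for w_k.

Claim: w_k = -k^2 + 3k − 3.

Base case: w_1 = -1, and -1^2 + 3·1 − 3 = -1.
Assume w_m = -m^2 + 3m − 3.
Then w_{m+1} = w_m + (-2m + 2) = (-m^2 + 3m − 3) + (-2m + 2) = -m^2 + m − 1,
and -(m+1)^2 + 3·(m+1) − 3 = -m^2 + m − 1.
By induction, w_k = -k^2 + 3k − 3 for all k ≥ 1.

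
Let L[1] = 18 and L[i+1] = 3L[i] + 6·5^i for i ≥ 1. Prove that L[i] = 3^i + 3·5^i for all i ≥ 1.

Base case: L[1] = 18, and 3^1 + 3·5^1 = 3 + 15 = 18.
Assume L[m] = 3^m + 3·5^m for some m ≥ 1.
Then L[m+1] = 3L[m] + 6·5^m = 3·(3^m + 3·5^m) + 6·5^m = 3^{m+1} + 9·5^m + 6·5^m = 3^{m+1} + 15·5^m = 3^{m+1} + 3·5^{m+1}.
So the formula holds for m+1, and by induction L[i] = 3^i + 3·5^i for all i ≥ 1.

L[i] = 3^i + 3·5^i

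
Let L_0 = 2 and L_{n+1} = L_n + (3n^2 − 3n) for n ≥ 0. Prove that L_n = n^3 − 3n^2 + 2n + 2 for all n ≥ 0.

Base case: L_0 = 2, and 0^3 − 3·0^2 + 2·0 + 2 = 2.
Assume L_m = m^3 − 3m^2 + 2m + 2.
Then L_{m+1} = L_m + (3m^2 − 3m) = (m^3 − 3m^2 + 2m + 2) + (3m^2 − 3m) = m^3 − m + 2,
and (m+1)^3 − 3·(m+1)^2 + 2·(m+1) + 2 = m^3 − m + 2.
By induction, L_n = n^3 − 3n^2 + 2n + 2 for all n ≥ 0.

L_n = n^3 − 3n^2 + 2n + 2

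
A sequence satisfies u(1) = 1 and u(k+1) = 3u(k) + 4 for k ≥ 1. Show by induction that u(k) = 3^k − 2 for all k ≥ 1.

Base case: u(1) = 1, and 3^1 − 2 = 3 − 2 = 1.
Assume u(r) = 3^r − 2 for some r ≥ 1.
Then u(r+1) = 3u(r) + 4 = 3·(3^r − 2) + 4 = 3^{r+1} − 6 + 4 = 3^{r+1} − 2.
By induction, u(k) = 3^k − 2 for all k ≥ 1.

u(k) = 3^k − 2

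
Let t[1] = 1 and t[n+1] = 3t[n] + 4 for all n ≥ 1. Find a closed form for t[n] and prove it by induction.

Claim: t[n] = 3^n − 2.

Base case: t[1] = 1, and 3^1 − 2 = 3 − 2 = 1.
Assume t[k] = 3^k − 2 for some k ≥ 1.
Then t[k+1] = 3t[k] + 4 = 3·(3^k − 2) + 4 = 3^{k+1} − 6 + 4 = 3^{k+1} − 2.
This completes the inductive step, so t[n] = 3^n − 2 for all n ≥ 1.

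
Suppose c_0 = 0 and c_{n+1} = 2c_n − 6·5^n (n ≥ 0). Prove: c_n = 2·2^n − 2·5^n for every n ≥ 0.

Base case: c_0 = 0, and 2·2^0 − 2·5^0 = 2 − 2 = 0.
Assume c_j = 2·2^j − 2·5^j for some j ≥ 0.
Then c_{j+1} = 2c_j − 6·5^j = 2·(2·2^j − 2·5^j) − 6·5^j = 2·2^{j+1} − 4·5^j − 6·5^j = 2·2^{j+1} − 10·5^j = 2·2^{j+1} − 2·5^{j+1}.
So the formula holds for j+1, and by induction c_n = 2·2^n − 2·5^n for all n ≥ 0.

c_n = 2·2^n − 2·5^n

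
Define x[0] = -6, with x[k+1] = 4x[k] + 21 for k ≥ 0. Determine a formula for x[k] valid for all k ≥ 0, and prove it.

Claim: x[k] = 4^k − 7.

Base case: x[0] = -6, and 4^0 − 7 = 1 − 7 = -6.
Assume x[r] = 4^r − 7 for some r ≥ 0.
Then x[r+1] = 4x[r] + 21 = 4·(4^r − 7) + 21 = 4^{r+1} − 28 + 21 = 4^{r+1} − 7.
Hence x[k] = 4^k − 7 for every k ≥ 0, by induction.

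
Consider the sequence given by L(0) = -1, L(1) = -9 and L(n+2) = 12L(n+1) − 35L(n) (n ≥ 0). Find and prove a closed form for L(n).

Claim: L(n) = 5^n − 2·7^n.

Base cases: L(0) = -1 and 5^0 − 2·7^0 = -1; L(1) = -9 and 5^1 − 2·7^1 = -9.
Assume L(j) = 5^j − 2·7^j for all 0 ≤ j ≤ r, where r ≥ 1.
Then L(r+1) = 12L(r) − 35L(r−1) = 12·(5^r − 2·7^r) − 35·(5^{r−1} − 2·7^{r−1}) = (12·5 − 35)5^{r−1} − 2·(12·7 − 35)7^{r−1} = 25·5^{r−1} − 98·7^{r−1} = 5^{r+1} − 2·7^{r+1}.
So the formula holds for r+1, and by strong induction L(n) = 5^n − 2·7^n for all n ≥ 0.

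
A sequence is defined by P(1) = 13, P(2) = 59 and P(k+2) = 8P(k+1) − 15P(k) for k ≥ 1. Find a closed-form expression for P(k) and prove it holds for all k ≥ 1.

Claim: P(k) = 2·5^k + 3^k.

Base cases: P(1) = 13 and 2·5^1 + 3^1 = 13; P(2) = 59 and 2·5^2 + 3^2 = 59.
Assume P(j) = 2·5^j + 3^j for all 1 ≤ j ≤ r, where r ≥ 2.
Then P(r+1) = 8P(r) − 15P(r−1) = 8·(2·5^r + 3^r) − 15·(2·5^{r−1} + 3^{r−1}) = 2·(8·5 − 15)5^{r−1} + (8·3 − 15)3^{r−1} = 50·5^{r−1} + 9·3^{r−1} = 2·5^{r+1} + 3^{r+1}.
Hence P(k) = 2·5^k + 3^k for every k ≥ 1, by strong induction.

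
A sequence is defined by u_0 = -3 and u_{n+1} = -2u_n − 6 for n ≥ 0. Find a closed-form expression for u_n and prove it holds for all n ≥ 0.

Claim: u_n = -(-2)^n − 2.

Base case: u_0 = -3, and -(-2)^0 − 2 = -1 − 2 = -3.
Assume u_r = -(-2)^r − 2 for some r ≥ 0.
Then u_{r+1} = -2u_r − 6 = -2·(-(-2)^r − 2) − 6 = 2·(-2)^r + 4 − 6 = -(-2)^{r+1} − 2.
This completes the inductive step, so u_n = -(-2)^n − 2 for all n ≥ 0.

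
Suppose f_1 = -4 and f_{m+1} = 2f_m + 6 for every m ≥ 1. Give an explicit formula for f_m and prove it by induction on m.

Claim: f_m = 2^m − 6.

Base case: f_1 = -4, and 2^1 − 6 = 2 − 6 = -4.
Assume f_j = 2^j − 6 for some j ≥ 1.
Then f_{j+1} = 2f_j + 6 = 2·(2^j − 6) + 6 = 2^{j+1} − 12 + 6 = 2^{j+1} − 6.
So the formula holds for j+1, and by induction f_m = 2^m − 6 for all m ≥ 1.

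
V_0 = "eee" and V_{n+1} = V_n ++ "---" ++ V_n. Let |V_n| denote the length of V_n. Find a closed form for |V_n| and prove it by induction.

Claim: |V_n| = 6·2^n − 3.

Base case: |V_0| = 3, and 6·2^0 − 3 = 3.
Assume |V_r| = 6·2^r − 3.
Then |V_{r+1}| = |V_r| + 3 + |V_r| = 2|V_r| + 3 = 2(6·2^r − 3) + 3 = 6·2^{r+1} − 6 + 3 = 6·2^{r+1} − 3.
So the formula holds for r+1, and by induction |V_n| = 6·2^n − 3 for all n ≥ 0.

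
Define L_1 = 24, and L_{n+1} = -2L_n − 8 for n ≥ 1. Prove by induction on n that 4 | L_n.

Base case: L_1 = 24 = 4·6, so 4 | L_1.
Assume 4 | L_k, so L_k = 4t for some integer t.
Then L_{k+1} = -2L_k − 8 = -2·(4t) − 8 = 4(-2t − 2), so 4 | L_{k+1}.
This completes the inductive step, so 4 | L_n for all n ≥ 1.

4 | L_n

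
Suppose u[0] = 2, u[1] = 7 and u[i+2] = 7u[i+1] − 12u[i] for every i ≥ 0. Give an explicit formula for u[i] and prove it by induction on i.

Claim: u[i] = 4^i + 3^i.

Base cases: u[0] = 2 and 4^0 + 3^0 = 2; u[1] = 7 and 4^1 + 3^1 = 7.
Assume u[j] = 4^j + 3^j for all 0 ≤ j ≤ r, where r ≥ 1.
Then u[r+1] = 7u[r] − 12u[r−1] = 7·(4^r + 3^r) − 12·(4^{r−1} + 3^{r−1}) = (7·4 − 12)4^{r−1} + (7·3 − 12)3^{r−1} = 16·4^{r−1} + 9·3^{r−1} = 4^{r+1} + 3^{r+1}.
This completes the inductive step, so u[i] = 4^i + 3^i for all i ≥ 0.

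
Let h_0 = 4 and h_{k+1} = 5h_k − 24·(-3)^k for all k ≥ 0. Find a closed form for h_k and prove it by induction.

Claim: h_k = 5^k + 3·(-3)^k.

Base case: h_0 = 4, and 5^0 + 3·(-3)^0 = 1 + 3 = 4.
Assume h_j = 5^j + 3·(-3)^j for some j ≥ 0.
Then h_{j+1} = 5h_j − 24·(-3)^j = 5·(5^j + 3·(-3)^j) − 24·(-3)^j = 5^{j+1} + 15·(-3)^j − 24·(-3)^j = 5^{j+1} − 9·(-3)^j = 5^{j+1} + 3·(-3)^{j+1}.
Hence h_k = 5^k + 3·(-3)^k for every k ≥ 0, by induction.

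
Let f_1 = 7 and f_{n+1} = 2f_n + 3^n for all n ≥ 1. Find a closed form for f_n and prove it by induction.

Claim: f_n = 2·2^n + 3^n.

Base case: f_1 = 7, and 2·2^1 + 3^1 = 4 + 3 = 7.
Assume f_r = 2·2^r + 3^r for some r ≥ 1.
Then f_{r+1} = 2f_r + 3^r = 2·(2·2^r + 3^r) + 3^r = 2·2^{r+1} + 2·3^r + 3^r = 2·2^{r+1} + 3·3^r = 2·2^{r+1} + 3^{r+1}.
So the formula holds for r+1, and by induction f_n = 2·2^n + 3^n for all n ≥ 1.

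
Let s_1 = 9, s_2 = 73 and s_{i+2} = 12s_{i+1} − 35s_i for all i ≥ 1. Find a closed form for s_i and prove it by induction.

Claim: s_i = 2·7^i − 5^i.

Base cases: s_1 = 9 and 2·7^1 − 5^1 = 9; s_2 = 73 and 2·7^2 − 5^2 = 73.
Assume s_j = 2·7^j − 5^j for all 1 ≤ j ≤ r, where r ≥ 2.
Then s_{r+1} = 12s_r − 35s_{r−1} = 12·(2·7^r − 5^r) − 35·(2·7^{r−1} − 5^{r−1}) = 2·(12·7 − 35)7^{r−1} − (12·5 − 35)5^{r−1} = 98·7^{r−1} − 25·5^{r−1} = 2·7^{r+1} − 5^{r+1}.
By strong induction, s_i = 2·7^i − 5^i for all i ≥ 1.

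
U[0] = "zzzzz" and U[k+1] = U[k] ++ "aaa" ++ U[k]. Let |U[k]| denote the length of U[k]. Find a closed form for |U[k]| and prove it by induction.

Claim: |U[k]| = 2^{k+3} − 3.

Base case: |U[0]| = 5, and 2^{0+3} − 3 = 5.
Assume |U[j]| = 2^{j+3} − 3.
Then |U[j+1]| = |U[j]| + 3 + |U[j]| = 2|U[j]| + 3 = 2(2^{j+3} − 3) + 3 = 2^{j+1+3} − 6 + 3 = 2^{j+1+3} − 3.
This completes the inductive step, so |U[k]| = 2^{k+3} − 3 for all k ≥ 0.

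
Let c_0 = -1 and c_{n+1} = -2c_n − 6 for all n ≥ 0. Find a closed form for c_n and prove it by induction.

Claim: c_n = (-2)^n − 2.

Base case: c_0 = -1, and (-2)^0 − 2 = 1 − 2 = -1.
Assume c_m = (-2)^m − 2 for some m ≥ 0.
Then c_{m+1} = -2c_m − 6 = -2·((-2)^m − 2) − 6 = -2·(-2)^m + 4 − 6 = (-2)^{m+1} − 2.
So the formula holds for m+1, and by induction c_n = (-2)^n − 2 for all n ≥ 0.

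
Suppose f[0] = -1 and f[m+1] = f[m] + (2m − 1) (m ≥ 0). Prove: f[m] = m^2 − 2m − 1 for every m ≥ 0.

Base case: f[0] = -1, and 0^2 − 2·0 − 1 = -1.
Assume f[j] = j^2 − 2j − 1.
Then f[j+1] = f[j] + (2j − 1) = (j^2 − 2j − 1) + (2j − 1) = j^2 − 2,
and (j+1)^2 − 2·(j+1) − 1 = j^2 − 2.
By induction, f[m] = m^2 − 2m − 1 for all m ≥ 0.

f[m] = m^2 − 2m − 1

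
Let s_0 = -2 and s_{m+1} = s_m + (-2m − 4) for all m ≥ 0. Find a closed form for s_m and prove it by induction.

Claim: s_m = -m^2 − 3m − 2.

Base case: s_0 = -2, and -0^2 − 3·0 − 2 = -2.
Assume s_j = -j^2 − 3j − 2.
Then s_{j+1} = s_j + (-2j − 4) = (-j^2 − 3j − 2) + (-2j − 4) = -j^2 − 5j − 6,
and -(j+1)^2 − 3·(j+1) − 2 = -j^2 − 5j − 6.
This completes the inductive step, so s_m = -m^2 − 3m − 2 for all m ≥ 0.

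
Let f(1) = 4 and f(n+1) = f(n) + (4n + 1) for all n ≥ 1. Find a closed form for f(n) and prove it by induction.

Claim: f(n) = 2n^2 − n + 3.

Base case: f(1) = 4, and 2·1^2 − 1 + 3 = 4.
Assume f(k) = 2k^2 − k + 3.
Then f(k+1) = f(k) + (4k + 1) = (2k^2 − k + 3) + (4k + 1) = 2k^2 + 3k + 4,
and 2·(k+1)^2 − (k+1) + 3 = 2k^2 + 3k + 4.
Hence f(n) = 2n^2 − n + 3 for every n ≥ 1, by induction.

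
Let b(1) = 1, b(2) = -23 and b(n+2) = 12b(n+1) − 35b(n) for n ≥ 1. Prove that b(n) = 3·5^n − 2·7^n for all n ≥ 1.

Base cases: b(1) = 1 and 3·5^1 − 2·7^1 = 1; b(2) = -23 and 3·5^2 − 2·7^2 = -23.
Assume b(j) = 3·5^j − 2·7^j for all 1 ≤ j ≤ m, where m ≥ 2.
Then b(m+1) = 12b(m) − 35b(m−1) = 12·(3·5^m − 2·7^m) − 35·(3·5^{m−1} − 2·7^{m−1}) = 3·(12·5 − 35)5^{m−1} − 2·(12·7 − 35)7^{m−1} = 75·5^{m−1} − 98·7^{m−1} = 3·5^{m+1} − 2·7^{m+1}.
Hence b(n) = 3·5^n − 2·7^n for every n ≥ 1, by strong induction.

b(n) = 3·5^n − 2·7^n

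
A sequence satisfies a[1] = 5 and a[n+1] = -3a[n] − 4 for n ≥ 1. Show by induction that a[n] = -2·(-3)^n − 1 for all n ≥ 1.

Base case: a[1] = 5, and -2·(-3)^1 − 1 = 6 − 1 = 5.
Assume a[k] = -2·(-3)^k − 1 for some k ≥ 1.
Then a[k+1] = -3a[k] − 4 = -3·(-2·(-3)^k − 1) − 4 = 6·(-3)^k + 3 − 4 = -2·(-3)^{k+1} − 1.
By induction, a[n] = -2·(-3)^n − 1 for all n ≥ 1.

a[n] = -2·(-3)^n − 1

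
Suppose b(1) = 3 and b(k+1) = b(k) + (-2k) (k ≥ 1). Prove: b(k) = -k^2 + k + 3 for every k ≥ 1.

Base case: b(1) = 3, and -1^2 + 1 + 3 = 3.
Assume b(r) = -r^2 + r + 3.
Then b(r+1) = b(r) + (-2r) = (-r^2 + r + 3) + (-2r) = -r^2 − r + 3,
and -(r+1)^2 + (r+1) + 3 = -r^2 − r + 3.
By induction, b(k) = -k^2 + k + 3 for all k ≥ 1.

b(k) = -k^2 + k + 3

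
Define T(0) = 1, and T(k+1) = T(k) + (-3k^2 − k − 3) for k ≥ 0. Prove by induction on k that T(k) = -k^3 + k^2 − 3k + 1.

Base case: T(0) = 1, and -0^3 + 0^2 − 3·0 + 1 = 1.
Assume T(r) = -r^3 + r^2 − 3r + 1.
Then T(r+1) = T(r) + (-3r^2 − r − 3) = (-r^3 + r^2 − 3r + 1) + (-3r^2 − r − 3) = -r^3 − 2r^2 − 4r − 2,
and -(r+1)^3 + (r+1)^2 − 3·(r+1) + 1 = -r^3 − 2r^2 − 4r − 2.
This completes the inductive step, so T(k) = -k^3 + k^2 − 3k + 1 for all k ≥ 0.

T(k) = -k^3 + k^2 − 3k + 1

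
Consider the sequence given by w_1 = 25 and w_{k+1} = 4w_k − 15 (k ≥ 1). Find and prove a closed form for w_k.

Claim: w_k = 5·4^k + 5.

Base case: w_1 = 25, and 5·4^1 + 5 = 20 + 5 = 25.
Assume w_r = 5·4^r + 5 for some r ≥ 1.
Then w_{r+1} = 4w_r − 15 = 4·(5·4^r + 5) − 15 = 20·4^r + 20 − 15 = 5·4^{r+1} + 5.
This completes the inductive step, so w_k = 5·4^k + 5 for all k ≥ 1.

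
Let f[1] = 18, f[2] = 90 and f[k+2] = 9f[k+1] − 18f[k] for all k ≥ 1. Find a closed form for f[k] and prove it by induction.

Claim: f[k] = 2·6^k + 2·3^k.

Base cases: f[1] = 18 and 2·6^1 + 2·3^1 = 18; f[2] = 90 and 2·6^2 + 2·3^2 = 90.
Assume f[j] = 2·6^j + 2·3^j for all 1 ≤ j ≤ m, where m ≥ 2.
Then f[m+1] = 9f[m] − 18f[m−1] = 9·(2·6^m + 2·3^m) − 18·(2·6^{m−1} + 2·3^{m−1}) = 2·(9·6 − 18)6^{m−1} + 2·(9·3 − 18)3^{m−1} = 72·6^{m−1} + 18·3^{m−1} = 2·6^{m+1} + 2·3^{m+1}.
So the formula holds for m+1, and by strong induction f[k] = 2·6^k + 2·3^k for all k ≥ 1.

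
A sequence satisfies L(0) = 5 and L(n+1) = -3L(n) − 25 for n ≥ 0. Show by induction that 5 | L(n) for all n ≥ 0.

Base case: L(0) = 5 = 5·1, so 5 | L(0).
Assume 5 | L(j), so L(j) = 5t for some integer t.
Then L(j+1) = -3L(j) − 25 = -3·(5t) − 25 = 5(-3t − 5), so 5 | L(j+1).
By induction, 5 | L(n) for all n ≥ 0.

5 | L(n)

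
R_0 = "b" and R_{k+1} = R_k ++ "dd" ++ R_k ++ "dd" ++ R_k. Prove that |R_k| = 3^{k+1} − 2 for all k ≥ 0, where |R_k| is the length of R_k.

Base case: |R_0| = 1, and 3^{0+1} − 2 = 1.
Assume |R_r| = 3^{r+1} − 2.
Then |R_{r+1}| = 3|R_r| + 4 = 3(3^{r+1} − 2) + 4 = 3^{r+2} − 6 + 4 = 3^{r+2} − 2.
Hence |R_k| = 3^{k+1} − 2 for every k ≥ 0, by induction.

|R_k| = 3^{k+1} − 2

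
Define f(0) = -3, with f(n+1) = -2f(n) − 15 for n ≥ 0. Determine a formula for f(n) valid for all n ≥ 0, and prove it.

Claim: f(n) = 2·(-2)^n − 5.

Base case: f(0) = -3, and 2·(-2)^0 − 5 = 2 − 5 = -3.
Assume f(m) = 2·(-2)^m − 5 for some m ≥ 0.
Then f(m+1) = -2f(m) − 15 = -2·(2·(-2)^m − 5) − 15 = -4·(-2)^m + 10 − 15 = 2·(-2)^{m+1} − 5.
So the formula holds for m+1, and by induction f(n) = 2·(-2)^n − 5 for all n ≥ 0.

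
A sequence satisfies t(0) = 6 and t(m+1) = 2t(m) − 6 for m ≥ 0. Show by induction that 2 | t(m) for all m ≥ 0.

Base case: t(0) = 6 = 2·3, so 2 | t(0).
Assume 2 | t(j), so t(j) = 2s for some integer s.
Then t(j+1) = 2t(j) − 6 = 2·(2s) − 6 = 2(2s − 3), so 2 | t(j+1).
This completes the inductive step, so 2 | t(m) for all m ≥ 0.

2 | t(m)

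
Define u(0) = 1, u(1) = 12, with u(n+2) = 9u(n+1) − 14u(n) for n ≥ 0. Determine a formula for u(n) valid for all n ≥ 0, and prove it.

Claim: u(n) = 2·7^n − 2^n.

Base cases: u(0) = 1 and 2·7^0 − 2^0 = 1; u(1) = 12 and 2·7^1 − 2^1 = 12.
Assume u(j) = 2·7^j − 2^j for all 0 ≤ j ≤ m, where m ≥ 1.
Then u(m+1) = 9u(m) − 14u(m−1) = 9·(2·7^m − 2^m) − 14·(2·7^{m−1} − 2^{m−1}) = 2·(9·7 − 14)7^{m−1} − (9·2 − 14)2^{m−1} = 98·7^{m−1} − 4·2^{m−1} = 2·7^{m+1} − 2^{m+1}.
Hence u(n) = 2·7^n − 2^n for every n ≥ 0, by strong induction.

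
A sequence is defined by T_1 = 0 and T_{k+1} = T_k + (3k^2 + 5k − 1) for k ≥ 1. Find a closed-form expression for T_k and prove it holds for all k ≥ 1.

Claim: T_k = k^3 + k^2 − 3k + 1.

Base case: T_1 = 0, and 1^3 + 1^2 − 3·1 + 1 = 0.
Assume T_r = r^3 + r^2 − 3r + 1.
Then T_{r+1} = T_r + (3r^2 + 5r − 1) = (r^3 + r^2 − 3r + 1) + (3r^2 + 5r − 1) = r^3 + 4r^2 + 2r,
and (r+1)^3 + (r+1)^2 − 3·(r+1) + 1 = r^3 + 4r^2 + 2r.
This completes the inductive step, so T_k = k^3 + k^2 − 3k + 1 for all k ≥ 1.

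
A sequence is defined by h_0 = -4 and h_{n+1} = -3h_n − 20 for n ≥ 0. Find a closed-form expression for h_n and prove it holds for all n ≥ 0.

Claim: h_n = (-3)^n − 5.

Base case: h_0 = -4, and (-3)^0 − 5 = 1 − 5 = -4.
Assume h_k = (-3)^k − 5 for some k ≥ 0.
Then h_{k+1} = -3h_k − 20 = -3·((-3)^k − 5) − 20 = -3·(-3)^k + 15 − 20 = (-3)^{k+1} − 5.
This completes the inductive step, so h_n = (-3)^n − 5 for all n ≥ 0.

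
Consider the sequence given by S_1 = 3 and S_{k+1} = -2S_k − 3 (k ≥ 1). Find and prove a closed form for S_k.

Claim: S_k = -2·(-2)^k − 1.

Base case: S_1 = 3, and -2·(-2)^1 − 1 = 4 − 1 = 3.
Assume S_j = -2·(-2)^j − 1 for some j ≥ 1.
Then S_{j+1} = -2S_j − 3 = -2·(-2·(-2)^j − 1) − 3 = 4·(-2)^j + 2 − 3 = -2·(-2)^{j+1} − 1.
Hence S_k = -2·(-2)^k − 1 for every k ≥ 1, by induction.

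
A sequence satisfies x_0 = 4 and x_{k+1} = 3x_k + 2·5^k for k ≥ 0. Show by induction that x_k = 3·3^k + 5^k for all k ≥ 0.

Base case: x_0 = 4, and 3·3^0 + 5^0 = 3 + 1 = 4.
Assume x_m = 3·3^m + 5^m for some m ≥ 0.
Then x_{m+1} = 3x_m + 2·5^m = 3·(3·3^m + 5^m) + 2·5^m = 3·3^{m+1} + 3·5^m + 2·5^m = 3·3^{m+1} + 5·5^m = 3·3^{m+1} + 5^{m+1}.
By induction, x_k = 3·3^k + 5^k for all k ≥ 0.

x_k = 3·3^k + 5^k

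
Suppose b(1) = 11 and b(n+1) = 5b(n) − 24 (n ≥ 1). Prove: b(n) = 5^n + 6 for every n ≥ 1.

Base case: b(1) = 11, and 5^1 + 6 = 5 + 6 = 11.
Assume b(r) = 5^r + 6 for some r ≥ 1.
Then b(r+1) = 5b(r) − 24 = 5·(5^r + 6) − 24 = 5^{r+1} + 30 − 24 = 5^{r+1} + 6.
Hence b(n) = 5^n + 6 for every n ≥ 1, by induction.

b(n) = 5^n + 6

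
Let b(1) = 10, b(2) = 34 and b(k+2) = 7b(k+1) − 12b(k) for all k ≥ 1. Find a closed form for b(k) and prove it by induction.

Claim: b(k) = 2·3^k + 4^k.

Base cases: b(1) = 10 and 2·3^1 + 4^1 = 10; b(2) = 34 and 2·3^2 + 4^2 = 34.
Assume b(i) = 2·3^i + 4^i for all 1 ≤ i ≤ j, where j ≥ 2.
Then b(j+1) = 7b(j) − 12b(j−1) = 7·(2·3^j + 4^j) − 12·(2·3^{j−1} + 4^{j−1}) = 2·(7·3 − 12)3^{j−1} + (7·4 − 12)4^{j−1} = 18·3^{j−1} + 16·4^{j−1} = 2·3^{j+1} + 4^{j+1}.
This completes the inductive step, so b(k) = 2·3^k + 4^k for all k ≥ 1.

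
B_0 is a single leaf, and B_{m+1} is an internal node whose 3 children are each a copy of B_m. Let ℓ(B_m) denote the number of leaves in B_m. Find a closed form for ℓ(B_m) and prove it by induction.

Claim: ℓ(B_m) = 3^m.

Base case: ℓ(B_0) = 1, and 3^0 = 1.
Assume ℓ(B_r) = 3^r.
Then ℓ(B_{r+1}) = 3·ℓ(B_r) = 3·3^r = 3^{r+1}.
Hence ℓ(B_m) = 3^m for every m ≥ 0, by induction.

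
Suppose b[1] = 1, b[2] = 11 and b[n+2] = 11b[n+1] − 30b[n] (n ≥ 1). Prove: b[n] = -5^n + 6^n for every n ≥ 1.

Base cases: b[1] = 1 and -5^1 + 6^1 = 1; b[2] = 11 and -5^2 + 6^2 = 11.
Assume b[j] = -5^j + 6^j for all 1 ≤ j ≤ m, where m ≥ 2.
Then b[m+1] = 11b[m] − 30b[m−1] = 11·(-5^m + 6^m) − 30·(-5^{m−1} + 6^{m−1}) = -(11·5 − 30)5^{m−1} + (11·6 − 30)6^{m−1} = -25·5^{m−1} + 36·6^{m−1} = -5^{m+1} + 6^{m+1}.
By strong induction, b[n] = -5^n + 6^n for all n ≥ 1.

b[n] = -5^n + 6^n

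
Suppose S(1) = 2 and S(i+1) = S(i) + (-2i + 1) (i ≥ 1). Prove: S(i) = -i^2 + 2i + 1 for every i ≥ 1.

Base case: S(1) = 2, and -1^2 + 2·1 + 1 = 2.
Assume S(m) = -m^2 + 2m + 1.
Then S(m+1) = S(m) + (-2m + 1) = (-m^2 + 2m + 1) + (-2m + 1) = -m^2 + 2,
and -(m+1)^2 + 2·(m+1) + 1 = -m^2 + 2.
This completes the inductive step, so S(i) = -i^2 + 2i + 1 for all i ≥ 1.

S(i) = -i^2 + 2i + 1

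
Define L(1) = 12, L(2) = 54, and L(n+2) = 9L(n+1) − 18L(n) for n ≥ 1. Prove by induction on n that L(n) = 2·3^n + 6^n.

Base cases: L(1) = 12 and 2·3^1 + 6^1 = 12; L(2) = 54 and 2·3^2 + 6^2 = 54.
Assume L(j) = 2·3^j + 6^j for all 1 ≤ j ≤ m, where m ≥ 2.
Then L(m+1) = 9L(m) − 18L(m−1) = 9·(2·3^m + 6^m) − 18·(2·3^{m−1} + 6^{m−1}) = 2·(9·3 − 18)3^{m−1} + (9·6 − 18)6^{m−1} = 18·3^{m−1} + 36·6^{m−1} = 2·3^{m+1} + 6^{m+1}.
This completes the inductive step, so L(n) = 2·3^n + 6^n for all n ≥ 1.

L(n) = 2·3^n + 6^n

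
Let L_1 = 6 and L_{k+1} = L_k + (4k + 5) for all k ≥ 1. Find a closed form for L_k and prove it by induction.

Claim: L_k = 2k^2 + 3k + 1.

Base case: L_1 = 6, and 2·1^2 + 3·1 + 1 = 6.
Assume L_r = 2r^2 + 3r + 1.
Then L_{r+1} = L_r + (4r + 5) = (2r^2 + 3r + 1) + (4r + 5) = 2r^2 + 7r + 6,
and 2·(r+1)^2 + 3·(r+1) + 1 = 2r^2 + 7r + 6.
By induction, L_k = 2k^2 + 3k + 1 for all k ≥ 1.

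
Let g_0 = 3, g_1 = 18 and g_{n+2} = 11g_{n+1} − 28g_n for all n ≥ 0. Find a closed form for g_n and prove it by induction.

Claim: g_n = 4^n + 2·7^n.

Base cases: g_0 = 3 and 4^0 + 2·7^0 = 3; g_1 = 18 and 4^1 + 2·7^1 = 18.
Assume g_j = 4^j + 2·7^j for all 0 ≤ j ≤ k, where k ≥ 1.
Then g_{k+1} = 11g_k − 28g_{k−1} = 11·(4^k + 2·7^k) − 28·(4^{k−1} + 2·7^{k−1}) = (11·4 − 28)4^{k−1} + 2·(11·7 − 28)7^{k−1} = 16·4^{k−1} + 98·7^{k−1} = 4^{k+1} + 2·7^{k+1}.
This completes the inductive step, so g_n = 4^n + 2·7^n for all n ≥ 0.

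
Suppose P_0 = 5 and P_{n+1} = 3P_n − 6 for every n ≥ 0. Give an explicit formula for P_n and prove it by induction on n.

Claim: P_n = 2·3^n + 3.

Base case: P_0 = 5, and 2·3^0 + 3 = 2 + 3 = 5.
Assume P_r = 2·3^r + 3 for some r ≥ 0.
Then P_{r+1} = 3P_r − 6 = 3·(2·3^r + 3) − 6 = 6·3^r + 9 − 6 = 2·3^{r+1} + 3.
Hence P_n = 2·3^n + 3 for every n ≥ 0, by induction.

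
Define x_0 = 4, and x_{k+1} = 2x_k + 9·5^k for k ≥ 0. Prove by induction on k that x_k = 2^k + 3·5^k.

Base case: x_0 = 4, and 2^0 + 3·5^0 = 1 + 3 = 4.
Assume x_r = 2^r + 3·5^r for some r ≥ 0.
Then x_{r+1} = 2x_r + 9·5^r = 2·(2^r + 3·5^r) + 9·5^r = 2^{r+1} + 6·5^r + 9·5^r = 2^{r+1} + 15·5^r = 2^{r+1} + 3·5^{r+1}.
By induction, x_k = 2^k + 3·5^k for all k ≥ 0.

x_k = 2^k + 3·5^k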